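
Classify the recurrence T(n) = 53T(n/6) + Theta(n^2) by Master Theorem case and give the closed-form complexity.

Master Theorem for T(n) = 53T(n/6) + O(n^2):

a = 53, b = 6, c = 2
log_b(a) = log_6(53) = 2.2159

Case 1: c = 2 < log_6(53) = 2.2159
T(n) = O(n^(log_6 53))

For T(n) = 53T(n/6) + O(n^2): log_6(53) = 2.2159. This is Case 1 of the Master Theorem (c < log_b(a), work dominated by leaves), giving O(n^(log_6 53)).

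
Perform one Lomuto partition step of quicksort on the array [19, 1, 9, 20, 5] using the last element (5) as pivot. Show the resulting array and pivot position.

Lomuto partition with pivot = 5:

Initial array: [19, 1, 9, 20, 5]

arr[0]=19 > 5: no swap
arr[1]=1 <= 5: swap with position 0, array becomes [1, 19, 9, 20, 5]
arr[2]=9 > 5: no swap
arr[3]=20 > 5: no swap

Place pivot at position 1: [1, 5, 9, 20, 19]
Pivot position: 1

After partitioning with pivot 5, the array becomes [1, 5, 9, 20, 19]. The pivot is placed at index 1. All elements to the left of the pivot are <= 5, and all elements to the right are > 5.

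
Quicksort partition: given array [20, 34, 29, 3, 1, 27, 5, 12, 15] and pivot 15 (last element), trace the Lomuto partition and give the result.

Lomuto partition with pivot = 15:

Initial array: [20, 34, 29, 3, 1, 27, 5, 12, 15]

arr[0]=20 > 15: no swap
arr[1]=34 > 15: no swap
arr[2]=29 > 15: no swap
arr[3]=3 <= 15: swap with position 0, array becomes [3, 34, 29, 20, 1, 27, 5, 12, 15]
arr[4]=1 <= 15: swap with position 1, array becomes [3, 1, 29, 20, 34, 27, 5, 12, 15]
arr[5]=27 > 15: no swap
arr[6]=5 <= 15: swap with position 2, array becomes [3, 1, 5, 20, 34, 27, 29, 12, 15]
arr[7]=12 <= 15: swap with position 3, array becomes [3, 1, 5, 12, 34, 27, 29, 20, 15]

Place pivot at position 4: [3, 1, 5, 12, 15, 27, 29, 20, 34]
Pivot position: 4

After partitioning with pivot 15, the array becomes [3, 1, 5, 12, 15, 27, 29, 20, 34]. The pivot is placed at index 4. All elements to the left of the pivot are <= 15, and all elements to the right are > 15.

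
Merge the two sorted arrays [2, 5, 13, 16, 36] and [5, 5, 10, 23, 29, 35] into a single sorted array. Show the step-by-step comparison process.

Merging process:

Compare 2 vs 5: take 2 from left. Merged: [2]
Compare 5 vs 5: take 5 from left. Merged: [2, 5]
Compare 13 vs 5: take 5 from right. Merged: [2, 5, 5]
Compare 13 vs 5: take 5 from right. Merged: [2, 5, 5, 5]
Compare 13 vs 10: take 10 from right. Merged: [2, 5, 5, 5, 10]
Compare 13 vs 23: take 13 from left. Merged: [2, 5, 5, 5, 10, 13]
Compare 16 vs 23: take 16 from left. Merged: [2, 5, 5, 5, 10, 13, 16]
Compare 36 vs 23: take 23 from right. Merged: [2, 5, 5, 5, 10, 13, 16, 23]
Compare 36 vs 29: take 29 from right. Merged: [2, 5, 5, 5, 10, 13, 16, 23, 29]
Compare 36 vs 35: take 35 from right. Merged: [2, 5, 5, 5, 10, 13, 16, 23, 29, 35]
Append remaining from left: [36]. Merged: [2, 5, 5, 5, 10, 13, 16, 23, 29, 35, 36]

Final merged array: [2, 5, 5, 5, 10, 13, 16, 23, 29, 35, 36]
Total comparisons: 10

The merged array is [2, 5, 5, 5, 10, 13, 16, 23, 29, 35, 36], requiring 10 comparisons. The merge step runs in O(n) time where n is the total number of elements.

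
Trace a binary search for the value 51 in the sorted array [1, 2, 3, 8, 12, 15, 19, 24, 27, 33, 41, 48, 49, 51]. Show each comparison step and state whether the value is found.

Binary search for 51 in [1, 2, 3, 8, 12, 15, 19, 24, 27, 33, 41, 48, 49, 51]:

lo=0, hi=13, mid=6, arr[mid]=19 -> 19 < 51, search right half
lo=7, hi=13, mid=10, arr[mid]=41 -> 41 < 51, search right half
lo=11, hi=13, mid=12, arr[mid]=49 -> 49 < 51, search right half
lo=13, hi=13, mid=13, arr[mid]=51 -> Found target at index 13!

Binary search finds 51 at index 13 after 4 comparisons. The search repeatedly halves the search space by comparing with the middle element.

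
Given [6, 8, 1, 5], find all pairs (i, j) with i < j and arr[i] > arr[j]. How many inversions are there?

Finding inversions in [6, 8, 1, 5]:

(0, 2): arr[0]=6 > arr[2]=1
(0, 3): arr[0]=6 > arr[3]=5
(1, 2): arr[1]=8 > arr[2]=1
(1, 3): arr[1]=8 > arr[3]=5

Total inversions: 4

The array has 4 inversion(s): (0,2), (0,3), (1,2), (1,3). Each pair (i,j) satisfies i < j and arr[i] > arr[j].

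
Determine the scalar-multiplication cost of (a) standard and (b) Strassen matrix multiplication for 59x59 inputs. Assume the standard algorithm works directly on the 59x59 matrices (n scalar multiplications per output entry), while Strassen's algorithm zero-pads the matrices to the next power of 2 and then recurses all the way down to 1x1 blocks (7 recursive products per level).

Matrix multiplication for 59x59 matrices:

Strassen's algorithm requires power-of-2 dimensions. Pad 59x59 to 64x64 (next power of 2).

Standard algorithm: 59^3 = 205379 multiplications
Strassen's algorithm: 7^(log2(64)) = 7^6 = 117649 multiplications
Savings: 205379 - 117649 = 87730 multiplications

Standard: 205379 multiplications (59^3). Strassen: 117649 multiplications (7^6, after padding to 64x64). Strassen reduces 8 recursive multiplications to 7 at each level.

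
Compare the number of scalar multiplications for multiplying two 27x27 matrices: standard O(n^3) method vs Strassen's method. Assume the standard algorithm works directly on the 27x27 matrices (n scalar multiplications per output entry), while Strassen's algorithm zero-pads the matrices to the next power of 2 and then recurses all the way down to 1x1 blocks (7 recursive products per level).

Matrix multiplication for 27x27 matrices:

Strassen's algorithm requires power-of-2 dimensions. Pad 27x27 to 32x32 (next power of 2).

Standard algorithm: 27^3 = 19683 multiplications
Strassen's algorithm: 7^(log2(32)) = 7^5 = 16807 multiplications
Savings: 19683 - 16807 = 2876 multiplications

Standard: 19683 multiplications (27^3). Strassen: 16807 multiplications (7^5, after padding to 32x32). Strassen reduces 8 recursive multiplications to 7 at each level.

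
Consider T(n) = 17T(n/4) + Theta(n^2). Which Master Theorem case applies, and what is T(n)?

Master Theorem for T(n) = 17T(n/4) + O(n^2):

a = 17, b = 4, c = 2
log_b(a) = log_4(17) = 2.0437

Case 1: c = 2 < log_4(17) = 2.0437
T(n) = O(n^(log_4 17))

For T(n) = 17T(n/4) + O(n^2): log_4(17) = 2.0437. This is Case 1 of the Master Theorem (c < log_b(a), work dominated by leaves), giving O(n^(log_4 17)).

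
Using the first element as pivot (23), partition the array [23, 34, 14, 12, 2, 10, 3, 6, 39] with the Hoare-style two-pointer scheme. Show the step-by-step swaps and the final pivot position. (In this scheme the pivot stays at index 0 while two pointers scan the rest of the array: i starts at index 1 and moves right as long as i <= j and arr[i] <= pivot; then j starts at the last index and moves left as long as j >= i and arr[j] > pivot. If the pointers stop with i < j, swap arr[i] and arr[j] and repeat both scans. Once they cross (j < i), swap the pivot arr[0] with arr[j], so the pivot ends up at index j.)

Hoare-style two-pointer partition with pivot = 23:

Initial array: [23, 34, 14, 12, 2, 10, 3, 6, 39]

Pointers start at i = 1, j = 8.
i stops at index 1 (arr[1]=34 > 23), j stops at index 7 (arr[7]=6 <= 23): swap arr[1] and arr[7], array becomes [23, 6, 14, 12, 2, 10, 3, 34, 39]
i ends at 7, j ends at 6: the pointers have crossed (j < i), so scanning stops.

Swap pivot arr[0] with arr[6] to place pivot at position 6: [3, 6, 14, 12, 2, 10, 23, 34, 39]
Pivot position: 6

After partitioning with pivot 23, the array becomes [3, 6, 14, 12, 2, 10, 23, 34, 39]. The pivot is placed at index 6. All elements to the left of the pivot are <= 23, and all elements to the right are > 23.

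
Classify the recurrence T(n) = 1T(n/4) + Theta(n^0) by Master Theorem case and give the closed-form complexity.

Master Theorem for T(n) = 1T(n/4) + O(n^0):

a = 1, b = 4, c = 0
log_b(a) = log_4(1) = 0.0000

Case 2: c = 0 = log_4(1) = 0.0000
T(n) = O(n^0 log n) = O(log n)

For T(n) = 1T(n/4) + O(n^0): log_4(1) = 0.0000. This is Case 2 of the Master Theorem (c = log_b(a), equal work at all levels), giving O(log n).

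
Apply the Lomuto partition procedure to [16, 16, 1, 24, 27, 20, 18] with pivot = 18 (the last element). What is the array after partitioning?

Lomuto partition with pivot = 18:

Initial array: [16, 16, 1, 24, 27, 20, 18]

arr[0]=16 <= 18: swap with position 0, array becomes [16, 16, 1, 24, 27, 20, 18]
arr[1]=16 <= 18: swap with position 1, array becomes [16, 16, 1, 24, 27, 20, 18]
arr[2]=1 <= 18: swap with position 2, array becomes [16, 16, 1, 24, 27, 20, 18]
arr[3]=24 > 18: no swap
arr[4]=27 > 18: no swap
arr[5]=20 > 18: no swap

Place pivot at position 3: [16, 16, 1, 18, 27, 20, 24]
Pivot position: 3

After partitioning with pivot 18, the array becomes [16, 16, 1, 18, 27, 20, 24]. The pivot is placed at index 3. All elements to the left of the pivot are <= 18, and all elements to the right are > 18.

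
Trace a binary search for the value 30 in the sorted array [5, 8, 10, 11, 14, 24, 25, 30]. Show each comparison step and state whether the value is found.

Binary search for 30 in [5, 8, 10, 11, 14, 24, 25, 30]:

lo=0, hi=7, mid=3, arr[mid]=11 -> 11 < 30, search right half
lo=4, hi=7, mid=5, arr[mid]=24 -> 24 < 30, search right half
lo=6, hi=7, mid=6, arr[mid]=25 -> 25 < 30, search right half
lo=7, hi=7, mid=7, arr[mid]=30 -> Found target at index 7!

Binary search finds 30 at index 7 after 4 comparisons. The search repeatedly halves the search space by comparing with the middle element.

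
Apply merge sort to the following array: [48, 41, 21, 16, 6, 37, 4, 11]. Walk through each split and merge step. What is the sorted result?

Merge sort trace:

Split: [48, 41, 21, 16, 6, 37, 4, 11] -> [48, 41, 21, 16] and [6, 37, 4, 11]
  Split: [48, 41, 21, 16] -> [48, 41] and [21, 16]
    Split: [48, 41] -> [48] and [41]
    Merge: [48] + [41] -> [41, 48]
    Split: [21, 16] -> [21] and [16]
    Merge: [21] + [16] -> [16, 21]
  Merge: [41, 48] + [16, 21] -> [16, 21, 41, 48]
  Split: [6, 37, 4, 11] -> [6, 37] and [4, 11]
    Split: [6, 37] -> [6] and [37]
    Merge: [6] + [37] -> [6, 37]
    Split: [4, 11] -> [4] and [11]
    Merge: [4] + [11] -> [4, 11]
  Merge: [6, 37] + [4, 11] -> [4, 6, 11, 37]
Merge: [16, 21, 41, 48] + [4, 6, 11, 37] -> [4, 6, 11, 16, 21, 37, 41, 48]

Final sorted array: [4, 6, 11, 16, 21, 37, 41, 48]

The merge sort proceeds by recursively splitting the array and merging sorted halves.
After all merges, the sorted array is [4, 6, 11, 16, 21, 37, 41, 48].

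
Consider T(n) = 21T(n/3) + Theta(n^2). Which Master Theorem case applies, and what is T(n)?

Master Theorem for T(n) = 21T(n/3) + O(n^2):

a = 21, b = 3, c = 2
log_b(a) = log_3(21) = 2.7712

Case 1: c = 2 < log_3(21) = 2.7712
T(n) = O(n^(log_3 21))

For T(n) = 21T(n/3) + O(n^2): log_3(21) = 2.7712. This is Case 1 of the Master Theorem (c < log_b(a), work dominated by leaves), giving O(n^(log_3 21)).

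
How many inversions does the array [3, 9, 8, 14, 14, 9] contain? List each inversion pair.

Finding inversions in [3, 9, 8, 14, 14, 9]:

(1, 2): arr[1]=9 > arr[2]=8
(3, 5): arr[3]=14 > arr[5]=9
(4, 5): arr[4]=14 > arr[5]=9

Total inversions: 3

The array has 3 inversion(s): (1,2), (3,5), (4,5). Each pair (i,j) satisfies i < j and arr[i] > arr[j].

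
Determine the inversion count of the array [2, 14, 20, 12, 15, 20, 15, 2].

Finding inversions in [2, 14, 20, 12, 15, 20, 15, 2]:

(1, 3): arr[1]=14 > arr[3]=12
(1, 7): arr[1]=14 > arr[7]=2
(2, 3): arr[2]=20 > arr[3]=12
(2, 4): arr[2]=20 > arr[4]=15
(2, 6): arr[2]=20 > arr[6]=15
(2, 7): arr[2]=20 > arr[7]=2
(3, 7): arr[3]=12 > arr[7]=2
(4, 7): arr[4]=15 > arr[7]=2
(5, 6): arr[5]=20 > arr[6]=15
(5, 7): arr[5]=20 > arr[7]=2
(6, 7): arr[6]=15 > arr[7]=2

Total inversions: 11

The array has 11 inversion(s): (1,3), (1,7), (2,3), (2,4), (2,6), (2,7), (3,7), (4,7), (5,6), (5,7), (6,7). Each pair (i,j) satisfies i < j and arr[i] > arr[j].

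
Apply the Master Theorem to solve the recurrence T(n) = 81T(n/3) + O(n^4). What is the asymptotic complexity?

Master Theorem for T(n) = 81T(n/3) + O(n^4):

a = 81, b = 3, c = 4
log_b(a) = log_3(81) = 4.0000

Case 2: c = 4 = log_3(81) = 4.0000
T(n) = O(n^4 log n) = O(n^4 log n)

For T(n) = 81T(n/3) + O(n^4): log_3(81) = 4.0000. This is Case 2 of the Master Theorem (c = log_b(a), equal work at all levels), giving O(n^4 log n).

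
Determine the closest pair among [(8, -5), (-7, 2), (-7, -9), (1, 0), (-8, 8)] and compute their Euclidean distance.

Computing all pairwise distances among 5 points:

d((8, -5), (-7, 2)) = 16.5529
d((8, -5), (-7, -9)) = 15.5242
d((8, -5), (1, 0)) = 8.6023
d((8, -5), (-8, 8)) = 20.6155
d((-7, 2), (-7, -9)) = 11.0
d((-7, 2), (1, 0)) = 8.2462
d((-7, 2), (-8, 8)) = 6.0828 <-- minimum
d((-7, -9), (1, 0)) = 12.0416
d((-7, -9), (-8, 8)) = 17.0294
d((1, 0), (-8, 8)) = 12.0416

Closest pair: (-7, 2) and (-8, 8) with distance 6.0828

The closest pair is (-7, 2) and (-8, 8) with Euclidean distance 6.0828. For 5 points, brute-force pairwise comparison is shown above. For large n, the divide-and-conquer algorithm (sort by x, recurse on halves, check the dividing strip) achieves O(n log n).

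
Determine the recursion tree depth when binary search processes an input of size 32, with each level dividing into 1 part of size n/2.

For divide and conquer with division factor 2:

Problem sizes at each level:
Level 0: 32
Level 1: 16
Level 2: 8
Level 3: 4
Level 4: 2
Level 5: 1

The root is level 0 and the size-1 base case is level 5 (the tree spans levels 0 through 5, i.e. 6 levels counting the root), so the depth is the number of divisions: log_2(32) = 5

The recursion tree depth is log_2(32) = 5. At each level, the problem size is divided by 2, so it takes 5 divisions to reduce to a base case of size 1. The algorithm makes 1 recursive call at each level.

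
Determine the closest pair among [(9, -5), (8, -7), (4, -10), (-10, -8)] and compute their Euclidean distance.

Computing all pairwise distances among 4 points:

d((9, -5), (8, -7)) = 2.2361 <-- minimum
d((9, -5), (4, -10)) = 7.0711
d((9, -5), (-10, -8)) = 19.2354
d((8, -7), (4, -10)) = 5.0
d((8, -7), (-10, -8)) = 18.0278
d((4, -10), (-10, -8)) = 14.1421

Closest pair: (9, -5) and (8, -7) with distance 2.2361

The closest pair is (9, -5) and (8, -7) with Euclidean distance 2.2361. For 4 points, brute-force pairwise comparison is shown above. For large n, the divide-and-conquer algorithm (sort by x, recurse on halves, check the dividing strip) achieves O(n log n).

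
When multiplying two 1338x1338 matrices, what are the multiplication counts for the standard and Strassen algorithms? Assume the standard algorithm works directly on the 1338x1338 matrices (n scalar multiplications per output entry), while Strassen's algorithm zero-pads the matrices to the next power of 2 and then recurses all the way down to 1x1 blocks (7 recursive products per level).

Matrix multiplication for 1338x1338 matrices:

Strassen's algorithm requires power-of-2 dimensions. Pad 1338x1338 to 2048x2048 (next power of 2).

Standard algorithm: 1338^3 = 2395346472 multiplications
Strassen's algorithm: 7^(log2(2048)) = 7^11 = 1977326743 multiplications
Savings: 2395346472 - 1977326743 = 418019729 multiplications

Standard: 2395346472 multiplications (1338^3). Strassen: 1977326743 multiplications (7^11, after padding to 2048x2048). Strassen reduces 8 recursive multiplications to 7 at each level.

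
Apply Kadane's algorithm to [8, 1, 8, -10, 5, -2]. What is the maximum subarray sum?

Using Kadane's algorithm on [8, 1, 8, -10, 5, -2]:

Scanning through the array:
Position 1 (value 1): max_ending_here = 9, max_so_far = 9
Position 2 (value 8): max_ending_here = 17, max_so_far = 17
Position 3 (value -10): max_ending_here = 7, max_so_far = 17
Position 4 (value 5): max_ending_here = 12, max_so_far = 17
Position 5 (value -2): max_ending_here = 10, max_so_far = 17

Maximum subarray: [8, 1, 8]
Maximum sum: 17

The maximum subarray is [8, 1, 8] with sum 17. This subarray runs from index 0 to index 2.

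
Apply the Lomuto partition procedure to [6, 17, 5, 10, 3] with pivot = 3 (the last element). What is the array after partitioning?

Lomuto partition with pivot = 3:

Initial array: [6, 17, 5, 10, 3]

arr[0]=6 > 3: no swap
arr[1]=17 > 3: no swap
arr[2]=5 > 3: no swap
arr[3]=10 > 3: no swap

Place pivot at position 0: [3, 17, 5, 10, 6]
Pivot position: 0

After partitioning with pivot 3, the array becomes [3, 17, 5, 10, 6]. The pivot is placed at index 0. All elements to the left of the pivot are <= 3, and all elements to the right are > 3.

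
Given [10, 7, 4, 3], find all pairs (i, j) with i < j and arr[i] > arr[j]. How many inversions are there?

Finding inversions in [10, 7, 4, 3]:

(0, 1): arr[0]=10 > arr[1]=7
(0, 2): arr[0]=10 > arr[2]=4
(0, 3): arr[0]=10 > arr[3]=3
(1, 2): arr[1]=7 > arr[2]=4
(1, 3): arr[1]=7 > arr[3]=3
(2, 3): arr[2]=4 > arr[3]=3

Total inversions: 6

The array has 6 inversion(s): (0,1), (0,2), (0,3), (1,2), (1,3), (2,3). Each pair (i,j) satisfies i < j and arr[i] > arr[j].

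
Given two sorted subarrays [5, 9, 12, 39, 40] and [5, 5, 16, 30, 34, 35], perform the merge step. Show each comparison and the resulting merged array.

Merging process:

Compare 5 vs 5: take 5 from left. Merged: [5]
Compare 9 vs 5: take 5 from right. Merged: [5, 5]
Compare 9 vs 5: take 5 from right. Merged: [5, 5, 5]
Compare 9 vs 16: take 9 from left. Merged: [5, 5, 5, 9]
Compare 12 vs 16: take 12 from left. Merged: [5, 5, 5, 9, 12]
Compare 39 vs 16: take 16 from right. Merged: [5, 5, 5, 9, 12, 16]
Compare 39 vs 30: take 30 from right. Merged: [5, 5, 5, 9, 12, 16, 30]
Compare 39 vs 34: take 34 from right. Merged: [5, 5, 5, 9, 12, 16, 30, 34]
Compare 39 vs 35: take 35 from right. Merged: [5, 5, 5, 9, 12, 16, 30, 34, 35]
Append remaining from left: [39, 40]. Merged: [5, 5, 5, 9, 12, 16, 30, 34, 35, 39, 40]

Final merged array: [5, 5, 5, 9, 12, 16, 30, 34, 35, 39, 40]
Total comparisons: 9

The merged array is [5, 5, 5, 9, 12, 16, 30, 34, 35, 39, 40], requiring 9 comparisons. The merge step runs in O(n) time where n is the total number of elements.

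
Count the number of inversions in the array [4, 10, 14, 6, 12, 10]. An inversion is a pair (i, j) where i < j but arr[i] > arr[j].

Finding inversions in [4, 10, 14, 6, 12, 10]:

(1, 3): arr[1]=10 > arr[3]=6
(2, 3): arr[2]=14 > arr[3]=6
(2, 4): arr[2]=14 > arr[4]=12
(2, 5): arr[2]=14 > arr[5]=10
(4, 5): arr[4]=12 > arr[5]=10

Total inversions: 5

The array has 5 inversion(s): (1,3), (2,3), (2,4), (2,5), (4,5). Each pair (i,j) satisfies i < j and arr[i] > arr[j].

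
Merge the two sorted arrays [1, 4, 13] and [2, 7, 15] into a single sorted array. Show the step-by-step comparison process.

Merging process:

Compare 1 vs 2: take 1 from left. Merged: [1]
Compare 4 vs 2: take 2 from right. Merged: [1, 2]
Compare 4 vs 7: take 4 from left. Merged: [1, 2, 4]
Compare 13 vs 7: take 7 from right. Merged: [1, 2, 4, 7]
Compare 13 vs 15: take 13 from left. Merged: [1, 2, 4, 7, 13]
Append remaining from right: [15]. Merged: [1, 2, 4, 7, 13, 15]

Final merged array: [1, 2, 4, 7, 13, 15]
Total comparisons: 5

The merged array is [1, 2, 4, 7, 13, 15], requiring 5 comparisons. The merge step runs in O(n) time where n is the total number of elements.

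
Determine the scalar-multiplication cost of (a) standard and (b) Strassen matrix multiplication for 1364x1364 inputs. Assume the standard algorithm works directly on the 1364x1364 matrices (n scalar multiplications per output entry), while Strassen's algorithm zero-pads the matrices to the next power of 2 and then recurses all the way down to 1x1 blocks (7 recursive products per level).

Matrix multiplication for 1364x1364 matrices:

Strassen's algorithm requires power-of-2 dimensions. Pad 1364x1364 to 2048x2048 (next power of 2).

Standard algorithm: 1364^3 = 2537716544 multiplications
Strassen's algorithm: 7^(log2(2048)) = 7^11 = 1977326743 multiplications
Savings: 2537716544 - 1977326743 = 560389801 multiplications

Standard: 2537716544 multiplications (1364^3). Strassen: 1977326743 multiplications (7^11, after padding to 2048x2048). Strassen reduces 8 recursive multiplications to 7 at each level.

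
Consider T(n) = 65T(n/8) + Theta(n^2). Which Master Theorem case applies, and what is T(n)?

Master Theorem for T(n) = 65T(n/8) + O(n^2):

a = 65, b = 8, c = 2
log_b(a) = log_8(65) = 2.0075

Case 1: c = 2 < log_8(65) = 2.0075
T(n) = O(n^(log_8 65))

For T(n) = 65T(n/8) + O(n^2): log_8(65) = 2.0075. This is Case 1 of the Master Theorem (c < log_b(a), work dominated by leaves), giving O(n^(log_8 65)).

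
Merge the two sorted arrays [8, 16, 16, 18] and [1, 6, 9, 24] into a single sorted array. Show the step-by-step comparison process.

Merging process:

Compare 8 vs 1: take 1 from right. Merged: [1]
Compare 8 vs 6: take 6 from right. Merged: [1, 6]
Compare 8 vs 9: take 8 from left. Merged: [1, 6, 8]
Compare 16 vs 9: take 9 from right. Merged: [1, 6, 8, 9]
Compare 16 vs 24: take 16 from left. Merged: [1, 6, 8, 9, 16]
Compare 16 vs 24: take 16 from left. Merged: [1, 6, 8, 9, 16, 16]
Compare 18 vs 24: take 18 from left. Merged: [1, 6, 8, 9, 16, 16, 18]
Append remaining from right: [24]. Merged: [1, 6, 8, 9, 16, 16, 18, 24]

Final merged array: [1, 6, 8, 9, 16, 16, 18, 24]
Total comparisons: 7

The merged array is [1, 6, 8, 9, 16, 16, 18, 24], requiring 7 comparisons. The merge step runs in O(n) time where n is the total number of elements.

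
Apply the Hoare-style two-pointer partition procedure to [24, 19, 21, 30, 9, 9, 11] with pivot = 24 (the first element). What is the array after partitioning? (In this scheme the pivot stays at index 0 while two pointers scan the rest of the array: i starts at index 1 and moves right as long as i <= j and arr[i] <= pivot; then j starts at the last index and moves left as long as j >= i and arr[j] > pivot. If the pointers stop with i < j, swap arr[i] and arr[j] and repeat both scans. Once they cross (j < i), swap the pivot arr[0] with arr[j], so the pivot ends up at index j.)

Hoare-style two-pointer partition with pivot = 24:

Initial array: [24, 19, 21, 30, 9, 9, 11]

Pointers start at i = 1, j = 6.
i stops at index 3 (arr[3]=30 > 24), j stops at index 6 (arr[6]=11 <= 24): swap arr[3] and arr[6], array becomes [24, 19, 21, 11, 9, 9, 30]
i ends at 6, j ends at 5: the pointers have crossed (j < i), so scanning stops.

Swap pivot arr[0] with arr[5] to place pivot at position 5: [9, 19, 21, 11, 9, 24, 30]
Pivot position: 5

After partitioning with pivot 24, the array becomes [9, 19, 21, 11, 9, 24, 30]. The pivot is placed at index 5. All elements to the left of the pivot are <= 24, and all elements to the right are > 24.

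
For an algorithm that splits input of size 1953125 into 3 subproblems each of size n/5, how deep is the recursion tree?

For divide and conquer with division factor 5:

Problem sizes at each level:
Level 0: 1953125
Level 1: 390625
Level 2: 78125
Level 3: 15625
Level 4: 3125
Level 5: 625
Level 6: 125
Level 7: 25
Level 8: 5
Level 9: 1

The root is level 0 and the size-1 base case is level 9 (the tree spans levels 0 through 9, i.e. 10 levels counting the root), so the depth is the number of divisions: log_5(1953125) = 9

The recursion tree depth is log_5(1953125) = 9. At each level, the problem size is divided by 5, so it takes 9 divisions to reduce to a base case of size 1. The algorithm makes 3 recursive calls at each level.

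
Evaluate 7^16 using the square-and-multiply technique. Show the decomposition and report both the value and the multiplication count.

Computing 7^16 by squaring (build up from 7^1; each line after the first costs one multiplication):

7^1 = 7
7^2 = (7^1)^2 = 7^2 = 49
7^4 = (7^2)^2 = 49^2 = 2401
7^8 = (7^4)^2 = 2401^2 = 5764801
7^16 = (7^8)^2 = 5764801^2 = 33232930569601

Result: 33232930569601
Multiplications needed: 4 (4 lines after 7^1)

7^16 = 33232930569601. Using exponentiation by squaring, this requires 4 multiplications. The key idea: if the exponent is even, square the half-power; if odd, multiply by the base once.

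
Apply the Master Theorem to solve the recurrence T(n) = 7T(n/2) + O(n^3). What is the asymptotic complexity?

Master Theorem for T(n) = 7T(n/2) + O(n^3):

a = 7, b = 2, c = 3
log_b(a) = log_2(7) = 2.8074

Case 3: c = 3 > log_2(7) = 2.8074
T(n) = O(n^3) = O(n^3)

For T(n) = 7T(n/2) + O(n^3): log_2(7) = 2.8074. This is Case 3 of the Master Theorem (c > log_b(a), work dominated by root), giving O(n^3).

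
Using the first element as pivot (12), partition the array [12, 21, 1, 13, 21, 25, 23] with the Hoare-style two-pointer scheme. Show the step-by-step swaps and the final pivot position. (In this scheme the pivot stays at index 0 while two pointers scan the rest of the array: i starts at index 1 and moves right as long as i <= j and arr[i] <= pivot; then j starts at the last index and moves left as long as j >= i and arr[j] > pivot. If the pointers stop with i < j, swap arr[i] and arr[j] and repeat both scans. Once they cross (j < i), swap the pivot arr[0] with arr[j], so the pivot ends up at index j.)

Hoare-style two-pointer partition with pivot = 12:

Initial array: [12, 21, 1, 13, 21, 25, 23]

Pointers start at i = 1, j = 6.
i stops at index 1 (arr[1]=21 > 12), j stops at index 2 (arr[2]=1 <= 12): swap arr[1] and arr[2], array becomes [12, 1, 21, 13, 21, 25, 23]
i ends at 2, j ends at 1: the pointers have crossed (j < i), so scanning stops.

Swap pivot arr[0] with arr[1] to place pivot at position 1: [1, 12, 21, 13, 21, 25, 23]
Pivot position: 1

After partitioning with pivot 12, the array becomes [1, 12, 21, 13, 21, 25, 23]. The pivot is placed at index 1. All elements to the left of the pivot are <= 12, and all elements to the right are > 12.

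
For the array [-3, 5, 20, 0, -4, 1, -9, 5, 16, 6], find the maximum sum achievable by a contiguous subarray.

Using Kadane's algorithm on [-3, 5, 20, 0, -4, 1, -9, 5, 16, 6]:

Scanning through the array:
Position 1 (value 5): max_ending_here = 5, max_so_far = 5
Position 2 (value 20): max_ending_here = 25, max_so_far = 25
Position 3 (value 0): max_ending_here = 25, max_so_far = 25
Position 4 (value -4): max_ending_here = 21, max_so_far = 25
Position 5 (value 1): max_ending_here = 22, max_so_far = 25
Position 6 (value -9): max_ending_here = 13, max_so_far = 25
Position 7 (value 5): max_ending_here = 18, max_so_far = 25
Position 8 (value 16): max_ending_here = 34, max_so_far = 34
Position 9 (value 6): max_ending_here = 40, max_so_far = 40

Maximum subarray: [5, 20, 0, -4, 1, -9, 5, 16, 6]
Maximum sum: 40

The maximum subarray is [5, 20, 0, -4, 1, -9, 5, 16, 6] with sum 40. This subarray runs from index 1 to index 9.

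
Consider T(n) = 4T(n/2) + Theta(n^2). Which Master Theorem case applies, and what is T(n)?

Master Theorem for T(n) = 4T(n/2) + O(n^2):

a = 4, b = 2, c = 2
log_b(a) = log_2(4) = 2.0000

Case 2: c = 2 = log_2(4) = 2.0000
T(n) = O(n^2 log n) = O(n^2 log n)

For T(n) = 4T(n/2) + O(n^2): log_2(4) = 2.0000. This is Case 2 of the Master Theorem (c = log_b(a), equal work at all levels), giving O(n^2 log n).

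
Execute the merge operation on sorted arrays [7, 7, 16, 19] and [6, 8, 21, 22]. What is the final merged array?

Merging process:

Compare 7 vs 6: take 6 from right. Merged: [6]
Compare 7 vs 8: take 7 from left. Merged: [6, 7]
Compare 7 vs 8: take 7 from left. Merged: [6, 7, 7]
Compare 16 vs 8: take 8 from right. Merged: [6, 7, 7, 8]
Compare 16 vs 21: take 16 from left. Merged: [6, 7, 7, 8, 16]
Compare 19 vs 21: take 19 from left. Merged: [6, 7, 7, 8, 16, 19]
Append remaining from right: [21, 22]. Merged: [6, 7, 7, 8, 16, 19, 21, 22]

Final merged array: [6, 7, 7, 8, 16, 19, 21, 22]
Total comparisons: 6

The merged array is [6, 7, 7, 8, 16, 19, 21, 22], requiring 6 comparisons. The merge step runs in O(n) time where n is the total number of elements.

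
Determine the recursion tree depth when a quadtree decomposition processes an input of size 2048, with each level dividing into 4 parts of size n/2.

For divide and conquer with division factor 2:

Problem sizes at each level:
Level 0: 2048
Level 1: 1024
Level 2: 512
Level 3: 256
Level 4: 128
Level 5: 64
Level 6: 32
Level 7: 16
Level 8: 8
Level 9: 4
Level 10: 2
Level 11: 1

The root is level 0 and the size-1 base case is level 11 (the tree spans levels 0 through 11, i.e. 12 levels counting the root), so the depth is the number of divisions: log_2(2048) = 11

The recursion tree depth is log_2(2048) = 11. At each level, the problem size is divided by 2, so it takes 11 divisions to reduce to a base case of size 1. The algorithm makes 4 recursive calls at each level.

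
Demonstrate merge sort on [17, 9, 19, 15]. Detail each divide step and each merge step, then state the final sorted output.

Merge sort trace:

Split: [17, 9, 19, 15] -> [17, 9] and [19, 15]
  Split: [17, 9] -> [17] and [9]
  Merge: [17] + [9] -> [9, 17]
  Split: [19, 15] -> [19] and [15]
  Merge: [19] + [15] -> [15, 19]
Merge: [9, 17] + [15, 19] -> [9, 15, 17, 19]

Final sorted array: [9, 15, 17, 19]

The merge sort proceeds by recursively splitting the array and merging sorted halves.
After all merges, the sorted array is [9, 15, 17, 19].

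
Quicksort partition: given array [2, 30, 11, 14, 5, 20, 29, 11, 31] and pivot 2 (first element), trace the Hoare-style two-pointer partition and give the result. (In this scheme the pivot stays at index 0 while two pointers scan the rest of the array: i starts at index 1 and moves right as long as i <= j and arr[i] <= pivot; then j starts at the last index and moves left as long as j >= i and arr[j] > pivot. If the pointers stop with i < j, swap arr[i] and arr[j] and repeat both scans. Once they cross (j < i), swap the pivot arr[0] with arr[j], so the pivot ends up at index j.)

Hoare-style two-pointer partition with pivot = 2:

Initial array: [2, 30, 11, 14, 5, 20, 29, 11, 31]

Pointers start at i = 1, j = 8.
i ends at 1, j ends at 0: the pointers have crossed (j < i), so scanning stops.

j = 0, so swapping arr[0] with arr[j] leaves the pivot at position 0: [2, 30, 11, 14, 5, 20, 29, 11, 31]
Pivot position: 0

After partitioning with pivot 2, the array becomes [2, 30, 11, 14, 5, 20, 29, 11, 31]. The pivot is placed at index 0. All elements to the left of the pivot are <= 2, and all elements to the right are > 2.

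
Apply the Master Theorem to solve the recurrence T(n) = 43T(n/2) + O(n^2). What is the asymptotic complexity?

Master Theorem for T(n) = 43T(n/2) + O(n^2):

a = 43, b = 2, c = 2
log_b(a) = log_2(43) = 5.4263

Case 1: c = 2 < log_2(43) = 5.4263
T(n) = O(n^(log_2 43))

For T(n) = 43T(n/2) + O(n^2): log_2(43) = 5.4263. This is Case 1 of the Master Theorem (c < log_b(a), work dominated by leaves), giving O(n^(log_2 43)).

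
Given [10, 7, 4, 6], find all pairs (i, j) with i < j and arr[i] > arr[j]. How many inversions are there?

Finding inversions in [10, 7, 4, 6]:

(0, 1): arr[0]=10 > arr[1]=7
(0, 2): arr[0]=10 > arr[2]=4
(0, 3): arr[0]=10 > arr[3]=6
(1, 2): arr[1]=7 > arr[2]=4
(1, 3): arr[1]=7 > arr[3]=6

Total inversions: 5

The array has 5 inversion(s): (0,1), (0,2), (0,3), (1,2), (1,3). Each pair (i,j) satisfies i < j and arr[i] > arr[j].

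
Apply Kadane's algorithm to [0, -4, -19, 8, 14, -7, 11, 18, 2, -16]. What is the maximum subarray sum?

Using Kadane's algorithm on [0, -4, -19, 8, 14, -7, 11, 18, 2, -16]:

Scanning through the array:
Position 1 (value -4): max_ending_here = -4, max_so_far = 0
Position 2 (value -19): max_ending_here = -19, max_so_far = 0
Position 3 (value 8): max_ending_here = 8, max_so_far = 8
Position 4 (value 14): max_ending_here = 22, max_so_far = 22
Position 5 (value -7): max_ending_here = 15, max_so_far = 22
Position 6 (value 11): max_ending_here = 26, max_so_far = 26
Position 7 (value 18): max_ending_here = 44, max_so_far = 44
Position 8 (value 2): max_ending_here = 46, max_so_far = 46
Position 9 (value -16): max_ending_here = 30, max_so_far = 46

Maximum subarray: [8, 14, -7, 11, 18, 2]
Maximum sum: 46

The maximum subarray is [8, 14, -7, 11, 18, 2] with sum 46. This subarray runs from index 3 to index 8.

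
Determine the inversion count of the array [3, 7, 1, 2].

Finding inversions in [3, 7, 1, 2]:

(0, 2): arr[0]=3 > arr[2]=1
(0, 3): arr[0]=3 > arr[3]=2
(1, 2): arr[1]=7 > arr[2]=1
(1, 3): arr[1]=7 > arr[3]=2

Total inversions: 4

The array has 4 inversion(s): (0,2), (0,3), (1,2), (1,3). Each pair (i,j) satisfies i < j and arr[i] > arr[j].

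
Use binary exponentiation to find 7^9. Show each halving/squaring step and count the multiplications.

Computing 7^9 by squaring (build up from 7^1; each line after the first costs one multiplication):

7^1 = 7
7^2 = (7^1)^2 = 7^2 = 49
7^4 = (7^2)^2 = 49^2 = 2401
7^8 = (7^4)^2 = 2401^2 = 5764801
7^9 = 7 * 7^8 = 7 * 5764801 = 40353607

Result: 40353607
Multiplications needed: 4 (4 lines after 7^1)

7^9 = 40353607. Using exponentiation by squaring, this requires 4 multiplications. The key idea: if the exponent is even, square the half-power; if odd, multiply by the base once.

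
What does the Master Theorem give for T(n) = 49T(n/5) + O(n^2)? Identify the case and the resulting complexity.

Master Theorem for T(n) = 49T(n/5) + O(n^2):

a = 49, b = 5, c = 2
log_b(a) = log_5(49) = 2.4181

Case 1: c = 2 < log_5(49) = 2.4181
T(n) = O(n^(log_5 49))

For T(n) = 49T(n/5) + O(n^2): log_5(49) = 2.4181. This is Case 1 of the Master Theorem (c < log_b(a), work dominated by leaves), giving O(n^(log_5 49)).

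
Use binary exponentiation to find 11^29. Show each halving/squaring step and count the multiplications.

Computing 11^29 by squaring (build up from 11^1; each line after the first costs one multiplication):

11^1 = 11
11^2 = (11^1)^2 = 11^2 = 121
11^3 = 11 * 11^2 = 11 * 121 = 1331
11^6 = (11^3)^2 = 1331^2 = 1771561
11^7 = 11 * 11^6 = 11 * 1771561 = 19487171
11^14 = (11^7)^2 = 19487171^2 = 379749833583241
11^28 = (11^14)^2 = 379749833583241^2 = 144209936106499234037676064081
11^29 = 11 * 11^28 = 11 * 144209936106499234037676064081 = 1586309297171491574414436704891

Result: 1586309297171491574414436704891
Multiplications needed: 7 (7 lines after 11^1)

11^29 = 1586309297171491574414436704891. Using exponentiation by squaring, this requires 7 multiplications. The key idea: if the exponent is even, square the half-power; if odd, multiply by the base once.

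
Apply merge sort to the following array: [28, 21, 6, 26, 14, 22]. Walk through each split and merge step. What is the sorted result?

Merge sort trace:

Split: [28, 21, 6, 26, 14, 22] -> [28, 21, 6] and [26, 14, 22]
  Split: [28, 21, 6] -> [28] and [21, 6]
    Split: [21, 6] -> [21] and [6]
    Merge: [21] + [6] -> [6, 21]
  Merge: [28] + [6, 21] -> [6, 21, 28]
  Split: [26, 14, 22] -> [26] and [14, 22]
    Split: [14, 22] -> [14] and [22]
    Merge: [14] + [22] -> [14, 22]
  Merge: [26] + [14, 22] -> [14, 22, 26]
Merge: [6, 21, 28] + [14, 22, 26] -> [6, 14, 21, 22, 26, 28]

Final sorted array: [6, 14, 21, 22, 26, 28]

The merge sort proceeds by recursively splitting the array and merging sorted halves.
After all merges, the sorted array is [6, 14, 21, 22, 26, 28].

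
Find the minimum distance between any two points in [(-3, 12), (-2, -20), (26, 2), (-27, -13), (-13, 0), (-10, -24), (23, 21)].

Computing all pairwise distances among 7 points:

d((-3, 12), (-2, -20)) = 32.0156
d((-3, 12), (26, 2)) = 30.6757
d((-3, 12), (-27, -13)) = 34.6554
d((-3, 12), (-13, 0)) = 15.6205
d((-3, 12), (-10, -24)) = 36.6742
d((-3, 12), (23, 21)) = 27.5136
d((-2, -20), (26, 2)) = 35.609
d((-2, -20), (-27, -13)) = 25.9615
d((-2, -20), (-13, 0)) = 22.8254
d((-2, -20), (-10, -24)) = 8.9443 <-- minimum
d((-2, -20), (23, 21)) = 48.0208
d((26, 2), (-27, -13)) = 55.0818
d((26, 2), (-13, 0)) = 39.0512
d((26, 2), (-10, -24)) = 44.4072
d((26, 2), (23, 21)) = 19.2354
d((-27, -13), (-13, 0)) = 19.105
d((-27, -13), (-10, -24)) = 20.2485
d((-27, -13), (23, 21)) = 60.4649
d((-13, 0), (-10, -24)) = 24.1868
d((-13, 0), (23, 21)) = 41.6773
d((-10, -24), (23, 21)) = 55.8032

Closest pair: (-2, -20) and (-10, -24) with distance 8.9443

The closest pair is (-2, -20) and (-10, -24) with Euclidean distance 8.9443. For 7 points, brute-force pairwise comparison is shown above. For large n, the divide-and-conquer algorithm (sort by x, recurse on halves, check the dividing strip) achieves O(n log n).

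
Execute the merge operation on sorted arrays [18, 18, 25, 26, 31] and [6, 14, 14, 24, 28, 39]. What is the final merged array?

Merging process:

Compare 18 vs 6: take 6 from right. Merged: [6]
Compare 18 vs 14: take 14 from right. Merged: [6, 14]
Compare 18 vs 14: take 14 from right. Merged: [6, 14, 14]
Compare 18 vs 24: take 18 from left. Merged: [6, 14, 14, 18]
Compare 18 vs 24: take 18 from left. Merged: [6, 14, 14, 18, 18]
Compare 25 vs 24: take 24 from right. Merged: [6, 14, 14, 18, 18, 24]
Compare 25 vs 28: take 25 from left. Merged: [6, 14, 14, 18, 18, 24, 25]
Compare 26 vs 28: take 26 from left. Merged: [6, 14, 14, 18, 18, 24, 25, 26]
Compare 31 vs 28: take 28 from right. Merged: [6, 14, 14, 18, 18, 24, 25, 26, 28]
Compare 31 vs 39: take 31 from left. Merged: [6, 14, 14, 18, 18, 24, 25, 26, 28, 31]
Append remaining from right: [39]. Merged: [6, 14, 14, 18, 18, 24, 25, 26, 28, 31, 39]

Final merged array: [6, 14, 14, 18, 18, 24, 25, 26, 28, 31, 39]
Total comparisons: 10

The merged array is [6, 14, 14, 18, 18, 24, 25, 26, 28, 31, 39], requiring 10 comparisons. The merge step runs in O(n) time where n is the total number of elements.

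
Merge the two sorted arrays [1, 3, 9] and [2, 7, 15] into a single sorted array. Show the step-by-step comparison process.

Merging process:

Compare 1 vs 2: take 1 from left. Merged: [1]
Compare 3 vs 2: take 2 from right. Merged: [1, 2]
Compare 3 vs 7: take 3 from left. Merged: [1, 2, 3]
Compare 9 vs 7: take 7 from right. Merged: [1, 2, 3, 7]
Compare 9 vs 15: take 9 from left. Merged: [1, 2, 3, 7, 9]
Append remaining from right: [15]. Merged: [1, 2, 3, 7, 9, 15]

Final merged array: [1, 2, 3, 7, 9, 15]
Total comparisons: 5

The merged array is [1, 2, 3, 7, 9, 15], requiring 5 comparisons. The merge step runs in O(n) time where n is the total number of elements.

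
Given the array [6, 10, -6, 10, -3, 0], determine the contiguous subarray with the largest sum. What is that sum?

Using Kadane's algorithm on [6, 10, -6, 10, -3, 0]:

Scanning through the array:
Position 1 (value 10): max_ending_here = 16, max_so_far = 16
Position 2 (value -6): max_ending_here = 10, max_so_far = 16
Position 3 (value 10): max_ending_here = 20, max_so_far = 20
Position 4 (value -3): max_ending_here = 17, max_so_far = 20
Position 5 (value 0): max_ending_here = 17, max_so_far = 20

Maximum subarray: [6, 10, -6, 10]
Maximum sum: 20

The maximum subarray is [6, 10, -6, 10] with sum 20. This subarray runs from index 0 to index 3.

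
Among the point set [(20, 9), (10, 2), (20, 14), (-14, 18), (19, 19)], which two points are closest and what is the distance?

Computing all pairwise distances among 5 points:

d((20, 9), (10, 2)) = 12.2066
d((20, 9), (20, 14)) = 5.0 <-- minimum
d((20, 9), (-14, 18)) = 35.171
d((20, 9), (19, 19)) = 10.0499
d((10, 2), (20, 14)) = 15.6205
d((10, 2), (-14, 18)) = 28.8444
d((10, 2), (19, 19)) = 19.2354
d((20, 14), (-14, 18)) = 34.2345
d((20, 14), (19, 19)) = 5.099
d((-14, 18), (19, 19)) = 33.0151

Closest pair: (20, 9) and (20, 14) with distance 5.0

The closest pair is (20, 9) and (20, 14) with Euclidean distance 5.0. For 5 points, brute-force pairwise comparison is shown above. For large n, the divide-and-conquer algorithm (sort by x, recurse on halves, check the dividing strip) achieves O(n log n).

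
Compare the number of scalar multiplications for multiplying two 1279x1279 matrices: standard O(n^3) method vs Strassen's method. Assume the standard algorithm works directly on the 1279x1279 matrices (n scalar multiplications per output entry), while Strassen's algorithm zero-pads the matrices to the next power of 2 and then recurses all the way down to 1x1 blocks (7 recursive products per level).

Matrix multiplication for 1279x1279 matrices:

Strassen's algorithm requires power-of-2 dimensions. Pad 1279x1279 to 2048x2048 (next power of 2).

Standard algorithm: 1279^3 = 2092240639 multiplications
Strassen's algorithm: 7^(log2(2048)) = 7^11 = 1977326743 multiplications
Savings: 2092240639 - 1977326743 = 114913896 multiplications

Standard: 2092240639 multiplications (1279^3). Strassen: 1977326743 multiplications (7^11, after padding to 2048x2048). Strassen reduces 8 recursive multiplications to 7 at each level.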